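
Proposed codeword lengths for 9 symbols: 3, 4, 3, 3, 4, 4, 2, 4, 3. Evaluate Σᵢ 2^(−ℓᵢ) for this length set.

With common denominator 2^4 = 16: Σ 2^(−ℓᵢ) = 2/16 + 1/16 + 2/16 + 2/16 + 1/16 + 1/16 + 4/16 + 1/16 + 2/16 = 16/16 = 1.

1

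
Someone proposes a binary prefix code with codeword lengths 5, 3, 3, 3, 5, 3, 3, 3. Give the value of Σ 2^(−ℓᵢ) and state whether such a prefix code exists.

With common denominator 2^5 = 32: Σ 2^(−ℓᵢ) = 1/32 + 4/32 + 4/32 + 4/32 + 1/32 + 4/32 + 4/32 + 4/32 = 26/32 = 0.8125.
Kraft's inequality requires Σ ≤ 1; here Σ = 0.8125 ≤ 1, so such a prefix code exists.

0.8125; yes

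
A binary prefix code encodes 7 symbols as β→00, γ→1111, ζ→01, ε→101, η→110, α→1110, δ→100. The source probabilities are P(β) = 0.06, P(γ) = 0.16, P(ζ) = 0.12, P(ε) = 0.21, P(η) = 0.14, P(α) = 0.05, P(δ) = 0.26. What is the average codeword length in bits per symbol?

3.03 bits/symbol

L̄ = Σ pᵢ·ℓᵢ = 0.06·2 + 0.16·4 + 0.12·2 + 0.21·3 + 0.14·3 + 0.05·4 + 0.26·3 = 3.03 bits/symbol.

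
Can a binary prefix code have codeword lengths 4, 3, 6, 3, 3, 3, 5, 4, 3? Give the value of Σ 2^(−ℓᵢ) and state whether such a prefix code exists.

With common denominator 2^6 = 64: Σ 2^(−ℓᵢ) = 4/64 + 8/64 + 1/64 + 8/64 + 8/64 + 8/64 + 2/64 + 4/64 + 8/64 = 51/64 = 0.796875.
Kraft's inequality requires Σ ≤ 1; here Σ = 0.796875 ≤ 1, so such a prefix code exists.

0.796875; yes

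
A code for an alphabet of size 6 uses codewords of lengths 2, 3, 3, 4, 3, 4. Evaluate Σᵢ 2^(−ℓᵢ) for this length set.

0.75

With common denominator 2^4 = 16: Σ 2^(−ℓᵢ) = 4/16 + 2/16 + 2/16 + 1/16 + 2/16 + 1/16 = 12/16 = 0.75.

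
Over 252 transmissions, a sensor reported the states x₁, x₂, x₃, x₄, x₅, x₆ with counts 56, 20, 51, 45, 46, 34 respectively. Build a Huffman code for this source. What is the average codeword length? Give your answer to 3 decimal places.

2.575 bits/symbol

Probabilities are the counts divided by 252.
Repeatedly combine the two least-probable nodes; the expected code length is the sum of the merged weights.
merge 5/63 + 17/126 → 3/14
merge 5/28 + 23/126 → 13/36
merge 17/84 + 3/14 → 5/12
merge 2/9 + 13/36 → 7/12
merge 5/12 + 7/12 → 1
L = 3/14 + 13/36 + 5/12 + 7/12 + 1 = 649/252 ≈ 2.575 bits/symbol.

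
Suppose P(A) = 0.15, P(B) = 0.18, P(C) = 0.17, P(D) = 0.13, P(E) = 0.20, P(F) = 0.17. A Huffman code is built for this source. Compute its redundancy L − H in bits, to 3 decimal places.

Entropy H = −Σ p log₂ p ≈ 2.5721 bits.
Huffman merges: 13/100+3/20→7/25; 17/100+17/100→17/50; 9/50+1/5→19/50; 7/25+17/50→31/50; 19/50+31/50→1. L = 131/50 ≈ 2.6200.
L − H = 2.6200 − 2.5721 = 0.048 bits.

0.048 bits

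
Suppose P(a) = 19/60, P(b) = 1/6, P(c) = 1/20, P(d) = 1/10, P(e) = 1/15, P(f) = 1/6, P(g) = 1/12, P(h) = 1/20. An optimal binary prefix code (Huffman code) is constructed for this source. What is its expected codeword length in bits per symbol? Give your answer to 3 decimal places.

2.767 bits/symbol

Repeatedly combine the two least-probable nodes; the expected code length is the sum of the merged weights.
merge 1/20 + 1/20 → 1/10
merge 1/15 + 1/12 → 3/20
merge 1/10 + 1/10 → 1/5
merge 3/20 + 1/6 → 19/60
merge 1/6 + 1/5 → 11/30
merge 19/60 + 19/60 → 19/30
merge 11/30 + 19/30 → 1
L = 1/10 + 3/20 + 1/5 + 19/60 + 11/30 + 19/30 + 1 = 83/30 ≈ 2.767 bits/symbol.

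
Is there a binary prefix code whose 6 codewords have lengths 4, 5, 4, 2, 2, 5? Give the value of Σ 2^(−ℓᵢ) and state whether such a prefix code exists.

With common denominator 2^5 = 32: Σ 2^(−ℓᵢ) = 2/32 + 1/32 + 2/32 + 8/32 + 8/32 + 1/32 = 22/32 = 0.6875.
Kraft's inequality requires Σ ≤ 1; here Σ = 0.6875 ≤ 1, so such a prefix code exists.

0.6875; yes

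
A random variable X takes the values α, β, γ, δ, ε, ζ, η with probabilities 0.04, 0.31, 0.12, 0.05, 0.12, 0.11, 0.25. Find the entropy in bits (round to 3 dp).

H = −Σ pᵢ log₂ pᵢ.
−0.04·log₂(0.04) = 0.1858
−0.31·log₂(0.31) = 0.5238
−0.12·log₂(0.12) = 0.3671
−0.05·log₂(0.05) = 0.2161
−0.12·log₂(0.12) = 0.3671
−0.11·log₂(0.11) = 0.3503
−0.25·log₂(0.25) = 0.5000
Sum ≈ 2.5101 → 2.510 bits.

2.510 bits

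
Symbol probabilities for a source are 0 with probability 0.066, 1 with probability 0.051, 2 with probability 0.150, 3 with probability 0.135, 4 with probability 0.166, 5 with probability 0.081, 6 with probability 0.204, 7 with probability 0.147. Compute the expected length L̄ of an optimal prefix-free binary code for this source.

2.913 bits/symbol

Repeatedly combine the two least-probable nodes; the expected code length is the sum of the merged weights.
merge 51/1000 + 33/500 → 117/1000
merge 81/1000 + 117/1000 → 99/500
merge 27/200 + 147/1000 → 141/500
merge 3/20 + 83/500 → 79/250
merge 99/500 + 51/250 → 201/500
merge 141/500 + 79/250 → 299/500
merge 201/500 + 299/500 → 1
L = 117/1000 + 99/500 + 141/500 + 79/250 + 201/500 + 299/500 + 1 = 2913/1000 = 2.913 bits/symbol.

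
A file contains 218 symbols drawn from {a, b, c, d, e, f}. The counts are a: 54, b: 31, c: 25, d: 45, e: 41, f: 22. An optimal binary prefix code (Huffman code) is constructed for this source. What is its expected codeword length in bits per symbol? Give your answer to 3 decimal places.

2.546 bits/symbol

Probabilities are the counts divided by 218.
Repeatedly combine the two least-probable nodes; the expected code length is the sum of the merged weights.
merge 11/109 + 25/218 → 47/218
merge 31/218 + 41/218 → 36/109
merge 45/218 + 47/218 → 46/109
merge 27/109 + 36/109 → 63/109
merge 46/109 + 63/109 → 1
L = 47/218 + 36/109 + 46/109 + 63/109 + 1 = 555/218 ≈ 2.546 bits/symbol.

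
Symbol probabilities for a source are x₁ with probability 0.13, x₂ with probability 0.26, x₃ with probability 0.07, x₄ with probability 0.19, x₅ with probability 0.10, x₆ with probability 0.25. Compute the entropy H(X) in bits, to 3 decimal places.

H = −Σ pᵢ log₂ pᵢ.
−0.13·log₂(0.13) = 0.3826
−0.26·log₂(0.26) = 0.5053
−0.07·log₂(0.07) = 0.2686
−0.19·log₂(0.19) = 0.4552
−0.10·log₂(0.10) = 0.3322
−0.25·log₂(0.25) = 0.5000
Sum ≈ 2.4439 → 2.444 bits.

2.444 bits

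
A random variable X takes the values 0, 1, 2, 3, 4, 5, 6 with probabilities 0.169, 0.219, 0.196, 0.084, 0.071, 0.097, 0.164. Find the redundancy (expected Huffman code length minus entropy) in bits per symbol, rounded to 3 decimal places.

Entropy H = −Σ p log₂ p ≈ 2.6995 bits.
Huffman merges: 71/1000+21/250→31/200; 97/1000+31/200→63/250; 41/250+169/1000→333/1000; 49/250+219/1000→83/200; 63/250+333/1000→117/200; 83/200+117/200→1. L = 137/50 ≈ 2.7400.
L − H = 2.7400 − 2.6995 = 0.041 bits.

0.041 bits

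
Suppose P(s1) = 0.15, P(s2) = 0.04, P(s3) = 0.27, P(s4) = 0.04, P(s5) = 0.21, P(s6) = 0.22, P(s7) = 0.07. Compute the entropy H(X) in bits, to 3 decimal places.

2.514 bits

H = −Σ pᵢ log₂ pᵢ.
−0.15·log₂(0.15) = 0.4105
−0.04·log₂(0.04) = 0.1858
−0.27·log₂(0.27) = 0.5100
−0.04·log₂(0.04) = 0.1858
−0.21·log₂(0.21) = 0.4728
−0.22·log₂(0.22) = 0.4806
−0.07·log₂(0.07) = 0.2686
Sum ≈ 2.5140 → 2.514 bits.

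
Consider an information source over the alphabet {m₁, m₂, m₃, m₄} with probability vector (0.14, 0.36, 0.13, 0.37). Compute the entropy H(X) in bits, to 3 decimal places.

H = −Σ pᵢ log₂ pᵢ.
−0.14·log₂(0.14) = 0.3971
−0.36·log₂(0.36) = 0.5306
−0.13·log₂(0.13) = 0.3826
−0.37·log₂(0.37) = 0.5307
Sum ≈ 1.8411 → 1.841 bits.

1.841 bits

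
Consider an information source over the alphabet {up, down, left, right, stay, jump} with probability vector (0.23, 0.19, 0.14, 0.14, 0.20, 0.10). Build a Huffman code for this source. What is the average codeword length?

2.57 bits/symbol

Repeatedly combine the two least-probable nodes; the expected code length is the sum of the merged weights.
merge 1/10 + 7/50 → 6/25
merge 7/50 + 19/100 → 33/100
merge 1/5 + 23/100 → 43/100
merge 6/25 + 33/100 → 57/100
merge 43/100 + 57/100 → 1
L = 6/25 + 33/100 + 43/100 + 57/100 + 1 = 257/100 = 2.57 bits/symbol.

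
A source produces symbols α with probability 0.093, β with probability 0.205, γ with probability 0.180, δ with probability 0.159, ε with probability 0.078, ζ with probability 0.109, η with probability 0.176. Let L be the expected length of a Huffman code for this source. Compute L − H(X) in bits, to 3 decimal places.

0.055 bits

Entropy H = −Σ p log₂ p ≈ 2.7312 bits.
Huffman merges: 39/500+93/1000→171/1000; 109/1000+159/1000→67/250; 171/1000+22/125→347/1000; 9/50+41/200→77/200; 67/250+347/1000→123/200; 77/200+123/200→1. L = 1393/500 ≈ 2.7860.
L − H = 2.7860 − 2.7312 = 0.055 bits.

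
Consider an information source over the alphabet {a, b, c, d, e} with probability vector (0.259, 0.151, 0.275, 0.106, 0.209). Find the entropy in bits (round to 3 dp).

2.244 bits

H = −Σ pᵢ log₂ pᵢ.
−0.259·log₂(0.259) = 0.5048
−0.151·log₂(0.151) = 0.4118
−0.275·log₂(0.275) = 0.5122
−0.106·log₂(0.106) = 0.3432
−0.209·log₂(0.209) = 0.4720
Sum ≈ 2.2440 → 2.244 bits.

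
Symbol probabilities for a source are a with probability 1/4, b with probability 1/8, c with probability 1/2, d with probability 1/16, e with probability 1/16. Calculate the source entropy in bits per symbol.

1.875 bits

Each probability is a power of 1/2, so log₂(1/p) is an integer.
H = Σ p·log₂(1/p) = 1/4·2 + 1/8·3 + 1/2·1 + 1/16·4 + 1/16·4 = 1.875 bits.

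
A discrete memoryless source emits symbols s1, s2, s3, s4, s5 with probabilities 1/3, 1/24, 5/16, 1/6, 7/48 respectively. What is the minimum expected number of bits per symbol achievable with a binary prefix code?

2.1875 bits/symbol

Repeatedly combine the two least-probable nodes; the expected code length is the sum of the merged weights.
merge 1/24 + 7/48 → 3/16
merge 1/6 + 3/16 → 17/48
merge 5/16 + 1/3 → 31/48
merge 17/48 + 31/48 → 1
L = 3/16 + 17/48 + 31/48 + 1 = 35/16 = 2.1875 bits/symbol.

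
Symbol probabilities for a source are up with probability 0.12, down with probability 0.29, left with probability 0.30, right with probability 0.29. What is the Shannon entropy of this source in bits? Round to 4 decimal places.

H = −Σ pᵢ log₂ pᵢ.
−0.12·log₂(0.12) = 0.3671
−0.29·log₂(0.29) = 0.5179
−0.30·log₂(0.30) = 0.5211
−0.29·log₂(0.29) = 0.5179
Sum ≈ 1.9240 → 1.9240 bits.

1.9240 bits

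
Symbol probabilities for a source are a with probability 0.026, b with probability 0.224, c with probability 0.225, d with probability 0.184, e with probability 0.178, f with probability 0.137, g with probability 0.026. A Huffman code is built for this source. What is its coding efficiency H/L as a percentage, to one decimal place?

97.1%

Entropy H = −Σ p log₂ p ≈ 2.5270 bits.
Huffman merges: 13/500+13/500→13/250; 13/250+137/1000→189/1000; 89/500+23/125→181/500; 189/1000+28/125→413/1000; 9/40+181/500→587/1000; 413/1000+587/1000→1. L = 2603/1000 ≈ 2.6030.
Efficiency = H/L = 2.5270/2.6030 = 97.1%.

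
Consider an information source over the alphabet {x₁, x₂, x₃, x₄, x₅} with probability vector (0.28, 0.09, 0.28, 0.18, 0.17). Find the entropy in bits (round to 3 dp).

2.221 bits

H = −Σ pᵢ log₂ pᵢ.
−0.28·log₂(0.28) = 0.5142
−0.09·log₂(0.09) = 0.3127
−0.28·log₂(0.28) = 0.5142
−0.18·log₂(0.18) = 0.4453
−0.17·log₂(0.17) = 0.4346
Sum ≈ 2.2210 → 2.221 bits.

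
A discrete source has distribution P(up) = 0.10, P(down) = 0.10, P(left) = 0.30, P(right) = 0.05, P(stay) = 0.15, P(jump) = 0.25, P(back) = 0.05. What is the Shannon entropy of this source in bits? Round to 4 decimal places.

2.5282 bits

H = −Σ pᵢ log₂ pᵢ.
−0.10·log₂(0.10) = 0.3322
−0.10·log₂(0.10) = 0.3322
−0.30·log₂(0.30) = 0.5211
−0.05·log₂(0.05) = 0.2161
−0.15·log₂(0.15) = 0.4105
−0.25·log₂(0.25) = 0.5000
−0.05·log₂(0.05) = 0.2161
Sum ≈ 2.5282 → 2.5282 bits.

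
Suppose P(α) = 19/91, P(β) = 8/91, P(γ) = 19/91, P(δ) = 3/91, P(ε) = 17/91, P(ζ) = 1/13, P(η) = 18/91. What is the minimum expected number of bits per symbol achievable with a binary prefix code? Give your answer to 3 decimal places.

2.692 bits/symbol

Repeatedly combine the two least-probable nodes; the expected code length is the sum of the merged weights.
merge 3/91 + 1/13 → 10/91
merge 8/91 + 10/91 → 18/91
merge 17/91 + 18/91 → 5/13
merge 18/91 + 19/91 → 37/91
merge 19/91 + 5/13 → 54/91
merge 37/91 + 54/91 → 1
L = 10/91 + 18/91 + 5/13 + 37/91 + 54/91 + 1 = 35/13 ≈ 2.692 bits/symbol.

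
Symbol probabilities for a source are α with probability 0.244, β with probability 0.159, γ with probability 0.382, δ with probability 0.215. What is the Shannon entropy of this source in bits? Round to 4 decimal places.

1.9255 bits

H = −Σ pᵢ log₂ pᵢ.
−0.244·log₂(0.244) = 0.4966
−0.159·log₂(0.159) = 0.4218
−0.382·log₂(0.382) = 0.5304
−0.215·log₂(0.215) = 0.4768
Sum ≈ 1.9255 → 1.9255 bits.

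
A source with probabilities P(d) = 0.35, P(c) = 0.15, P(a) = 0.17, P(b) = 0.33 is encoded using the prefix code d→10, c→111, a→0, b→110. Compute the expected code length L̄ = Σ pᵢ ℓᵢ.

2.31 bits/symbol

L̄ = Σ pᵢ·ℓᵢ = 0.35·2 + 0.15·3 + 0.17·1 + 0.33·3 = 2.31 bits/symbol.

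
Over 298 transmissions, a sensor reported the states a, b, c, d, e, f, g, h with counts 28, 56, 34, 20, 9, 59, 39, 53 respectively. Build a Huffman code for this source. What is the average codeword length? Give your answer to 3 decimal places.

2.899 bits/symbol

Probabilities are the counts divided by 298.
Repeatedly combine the two least-probable nodes; the expected code length is the sum of the merged weights.
merge 9/298 + 10/149 → 29/298
merge 14/149 + 29/298 → 57/298
merge 17/149 + 39/298 → 73/298
merge 53/298 + 28/149 → 109/298
merge 57/298 + 59/298 → 58/149
merge 73/298 + 109/298 → 91/149
merge 58/149 + 91/149 → 1
L = 29/298 + 57/298 + 73/298 + 109/298 + 58/149 + 91/149 + 1 = 432/149 ≈ 2.899 bits/symbol.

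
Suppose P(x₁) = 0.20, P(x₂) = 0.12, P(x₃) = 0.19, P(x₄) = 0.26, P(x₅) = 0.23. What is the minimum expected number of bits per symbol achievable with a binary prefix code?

Repeatedly combine the two least-probable nodes; the expected code length is the sum of the merged weights.
merge 3/25 + 19/100 → 31/100
merge 1/5 + 23/100 → 43/100
merge 13/50 + 31/100 → 57/100
merge 43/100 + 57/100 → 1
L = 31/100 + 43/100 + 57/100 + 1 = 231/100 = 2.31 bits/symbol.

2.31 bits/symbol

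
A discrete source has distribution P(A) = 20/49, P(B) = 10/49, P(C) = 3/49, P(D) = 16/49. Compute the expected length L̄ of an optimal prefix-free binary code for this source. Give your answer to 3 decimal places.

Repeatedly combine the two least-probable nodes; the expected code length is the sum of the merged weights.
merge 3/49 + 10/49 → 13/49
merge 13/49 + 16/49 → 29/49
merge 20/49 + 29/49 → 1
L = 13/49 + 29/49 + 1 = 13/7 ≈ 1.857 bits/symbol.

1.857 bits/symbol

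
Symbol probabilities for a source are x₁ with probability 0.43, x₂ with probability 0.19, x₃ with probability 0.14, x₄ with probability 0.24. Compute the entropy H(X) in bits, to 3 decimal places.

1.870 bits

H = −Σ pᵢ log₂ pᵢ.
−0.43·log₂(0.43) = 0.5236
−0.19·log₂(0.19) = 0.4552
−0.14·log₂(0.14) = 0.3971
−0.24·log₂(0.24) = 0.4941
Sum ≈ 1.8700 → 1.870 bits.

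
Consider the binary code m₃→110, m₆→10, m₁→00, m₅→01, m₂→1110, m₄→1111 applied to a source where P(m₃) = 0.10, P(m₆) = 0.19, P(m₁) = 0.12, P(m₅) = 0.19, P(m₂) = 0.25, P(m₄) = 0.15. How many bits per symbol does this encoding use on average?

2.9 bits/symbol

L̄ = Σ pᵢ·ℓᵢ = 0.10·3 + 0.19·2 + 0.12·2 + 0.19·2 + 0.25·4 + 0.15·4 = 2.9 bits/symbol.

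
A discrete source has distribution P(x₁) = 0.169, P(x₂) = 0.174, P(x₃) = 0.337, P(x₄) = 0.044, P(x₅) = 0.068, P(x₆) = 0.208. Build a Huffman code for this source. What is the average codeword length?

2.393 bits/symbol

Repeatedly combine the two least-probable nodes; the expected code length is the sum of the merged weights.
merge 11/250 + 17/250 → 14/125
merge 14/125 + 169/1000 → 281/1000
merge 87/500 + 26/125 → 191/500
merge 281/1000 + 337/1000 → 309/500
merge 191/500 + 309/500 → 1
L = 14/125 + 281/1000 + 191/500 + 309/500 + 1 = 2393/1000 = 2.393 bits/symbol.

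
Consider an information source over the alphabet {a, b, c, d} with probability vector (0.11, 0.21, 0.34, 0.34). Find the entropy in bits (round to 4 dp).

1.8815 bits

H = −Σ pᵢ log₂ pᵢ.
−0.11·log₂(0.11) = 0.3503
−0.21·log₂(0.21) = 0.4728
−0.34·log₂(0.34) = 0.5292
−0.34·log₂(0.34) = 0.5292
Sum ≈ 1.8815 → 1.8815 bits.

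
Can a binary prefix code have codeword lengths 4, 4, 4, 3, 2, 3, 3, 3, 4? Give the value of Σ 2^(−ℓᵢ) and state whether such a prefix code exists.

With common denominator 2^4 = 16: Σ 2^(−ℓᵢ) = 1/16 + 1/16 + 1/16 + 2/16 + 4/16 + 2/16 + 2/16 + 2/16 + 1/16 = 16/16 = 1.
Kraft's inequality requires Σ ≤ 1; here Σ = 1 ≤ 1, so such a prefix code exists.

1; yes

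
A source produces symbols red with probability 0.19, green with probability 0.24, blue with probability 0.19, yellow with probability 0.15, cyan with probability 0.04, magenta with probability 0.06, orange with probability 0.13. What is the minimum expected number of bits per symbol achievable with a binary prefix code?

2.67 bits/symbol

Repeatedly combine the two least-probable nodes; the expected code length is the sum of the merged weights.
merge 1/25 + 3/50 → 1/10
merge 1/10 + 13/100 → 23/100
merge 3/20 + 19/100 → 17/50
merge 19/100 + 23/100 → 21/50
merge 6/25 + 17/50 → 29/50
merge 21/50 + 29/50 → 1
L = 1/10 + 23/100 + 17/50 + 21/50 + 29/50 + 1 = 267/100 = 2.67 bits/symbol.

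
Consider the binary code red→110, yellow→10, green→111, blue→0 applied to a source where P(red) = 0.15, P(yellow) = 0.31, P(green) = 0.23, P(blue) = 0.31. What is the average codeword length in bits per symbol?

2.07 bits/symbol

L̄ = Σ pᵢ·ℓᵢ = 0.15·3 + 0.31·2 + 0.23·3 + 0.31·1 = 2.07 bits/symbol.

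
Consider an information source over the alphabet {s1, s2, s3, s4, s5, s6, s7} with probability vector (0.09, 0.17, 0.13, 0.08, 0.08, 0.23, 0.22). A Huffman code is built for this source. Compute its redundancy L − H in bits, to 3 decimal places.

0.029 bits

Entropy H = −Σ p log₂ p ≈ 2.6811 bits.
Huffman merges: 2/25+2/25→4/25; 9/100+13/100→11/50; 4/25+17/100→33/100; 11/50+11/50→11/25; 23/100+33/100→14/25; 11/25+14/25→1. L = 271/100 ≈ 2.7100.
L − H = 2.7100 − 2.6811 = 0.029 bits.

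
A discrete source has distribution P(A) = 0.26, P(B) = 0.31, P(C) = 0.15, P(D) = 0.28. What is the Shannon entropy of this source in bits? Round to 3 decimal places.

H = −Σ pᵢ log₂ pᵢ.
−0.26·log₂(0.26) = 0.5053
−0.31·log₂(0.31) = 0.5238
−0.15·log₂(0.15) = 0.4105
−0.28·log₂(0.28) = 0.5142
Sum ≈ 1.9538 → 1.954 bits.

1.954 bits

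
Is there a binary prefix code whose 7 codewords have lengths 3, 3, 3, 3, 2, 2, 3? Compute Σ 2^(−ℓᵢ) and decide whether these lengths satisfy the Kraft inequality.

1.125; no

With common denominator 2^3 = 8: Σ 2^(−ℓᵢ) = 1/8 + 1/8 + 1/8 + 1/8 + 2/8 + 2/8 + 1/8 = 9/8 = 1.125.
Kraft's inequality requires Σ ≤ 1; here Σ = 1.125 > 1, so no such prefix code exists.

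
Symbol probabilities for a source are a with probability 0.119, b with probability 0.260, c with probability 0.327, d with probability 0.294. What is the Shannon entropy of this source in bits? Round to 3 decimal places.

1.917 bits

H = −Σ pᵢ log₂ pᵢ.
−0.119·log₂(0.119) = 0.3654
−0.260·log₂(0.260) = 0.5053
−0.327·log₂(0.327) = 0.5273
−0.294·log₂(0.294) = 0.5192
Sum ≈ 1.9173 → 1.917 bits.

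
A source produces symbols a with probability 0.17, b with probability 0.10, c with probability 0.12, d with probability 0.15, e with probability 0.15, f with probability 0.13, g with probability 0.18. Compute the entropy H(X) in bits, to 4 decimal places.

H = −Σ pᵢ log₂ pᵢ.
−0.17·log₂(0.17) = 0.4346
−0.10·log₂(0.10) = 0.3322
−0.12·log₂(0.12) = 0.3671
−0.15·log₂(0.15) = 0.4105
−0.15·log₂(0.15) = 0.4105
−0.13·log₂(0.13) = 0.3826
−0.18·log₂(0.18) = 0.4453
Sum ≈ 2.7829 → 2.7829 bits.

2.7829 bits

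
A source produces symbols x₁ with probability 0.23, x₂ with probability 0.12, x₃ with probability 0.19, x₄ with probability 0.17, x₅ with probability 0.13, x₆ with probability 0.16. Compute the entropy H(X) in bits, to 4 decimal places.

2.5502 bits

H = −Σ pᵢ log₂ pᵢ.
−0.23·log₂(0.23) = 0.4877
−0.12·log₂(0.12) = 0.3671
−0.19·log₂(0.19) = 0.4552
−0.17·log₂(0.17) = 0.4346
−0.13·log₂(0.13) = 0.3826
−0.16·log₂(0.16) = 0.4230
Sum ≈ 2.5502 → 2.5502 bits.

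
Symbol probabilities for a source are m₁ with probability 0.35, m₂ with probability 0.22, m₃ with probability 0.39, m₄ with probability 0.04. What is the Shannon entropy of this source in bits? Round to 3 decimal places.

1.726 bits

H = −Σ pᵢ log₂ pᵢ.
−0.35·log₂(0.35) = 0.5301
−0.22·log₂(0.22) = 0.4806
−0.39·log₂(0.39) = 0.5298
−0.04·log₂(0.04) = 0.1858
Sum ≈ 1.7262 → 1.726 bits.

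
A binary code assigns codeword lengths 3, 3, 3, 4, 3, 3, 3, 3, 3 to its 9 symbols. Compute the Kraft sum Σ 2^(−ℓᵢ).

1.0625

With common denominator 2^4 = 16: Σ 2^(−ℓᵢ) = 2/16 + 2/16 + 2/16 + 1/16 + 2/16 + 2/16 + 2/16 + 2/16 + 2/16 = 17/16 = 1.0625.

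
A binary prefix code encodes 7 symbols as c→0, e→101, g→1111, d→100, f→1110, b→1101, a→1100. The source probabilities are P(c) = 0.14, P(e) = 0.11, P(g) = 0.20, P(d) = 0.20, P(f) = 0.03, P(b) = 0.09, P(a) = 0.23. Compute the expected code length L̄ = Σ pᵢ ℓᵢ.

L̄ = Σ pᵢ·ℓᵢ = 0.14·1 + 0.11·3 + 0.20·4 + 0.20·3 + 0.03·4 + 0.09·4 + 0.23·4 = 3.27 bits/symbol.

3.27 bits/symbol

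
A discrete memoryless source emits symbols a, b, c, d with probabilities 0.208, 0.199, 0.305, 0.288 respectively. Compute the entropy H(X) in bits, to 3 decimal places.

H = −Σ pᵢ log₂ pᵢ.
−0.208·log₂(0.208) = 0.4712
−0.199·log₂(0.199) = 0.4635
−0.305·log₂(0.305) = 0.5225
−0.288·log₂(0.288) = 0.5172
Sum ≈ 1.9744 → 1.974 bits.

1.974 bits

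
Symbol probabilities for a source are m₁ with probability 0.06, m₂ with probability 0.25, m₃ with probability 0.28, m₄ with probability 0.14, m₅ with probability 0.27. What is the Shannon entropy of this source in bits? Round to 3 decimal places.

H = −Σ pᵢ log₂ pᵢ.
−0.06·log₂(0.06) = 0.2435
−0.25·log₂(0.25) = 0.5000
−0.28·log₂(0.28) = 0.5142
−0.14·log₂(0.14) = 0.3971
−0.27·log₂(0.27) = 0.5100
Sum ≈ 2.1649 → 2.165 bits.

2.165 bits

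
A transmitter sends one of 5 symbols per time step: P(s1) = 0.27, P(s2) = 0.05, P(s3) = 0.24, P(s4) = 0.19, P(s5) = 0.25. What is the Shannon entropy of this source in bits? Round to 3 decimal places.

2.175 bits

H = −Σ pᵢ log₂ pᵢ.
−0.27·log₂(0.27) = 0.5100
−0.05·log₂(0.05) = 0.2161
−0.24·log₂(0.24) = 0.4941
−0.19·log₂(0.19) = 0.4552
−0.25·log₂(0.25) = 0.5000
Sum ≈ 2.1755 → 2.175 bits.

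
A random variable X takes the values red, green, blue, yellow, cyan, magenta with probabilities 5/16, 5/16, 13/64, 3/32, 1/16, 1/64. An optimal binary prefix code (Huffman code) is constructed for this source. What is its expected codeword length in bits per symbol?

Repeatedly combine the two least-probable nodes; the expected code length is the sum of the merged weights.
merge 1/64 + 1/16 → 5/64
merge 5/64 + 3/32 → 11/64
merge 11/64 + 13/64 → 3/8
merge 5/16 + 5/16 → 5/8
merge 3/8 + 5/8 → 1
L = 5/64 + 11/64 + 3/8 + 5/8 + 1 = 9/4 = 2.25 bits/symbol.

2.25 bits/symbol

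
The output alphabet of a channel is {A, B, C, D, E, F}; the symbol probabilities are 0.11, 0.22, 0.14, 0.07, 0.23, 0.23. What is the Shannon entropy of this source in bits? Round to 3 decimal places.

2.472 bits

H = −Σ pᵢ log₂ pᵢ.
−0.11·log₂(0.11) = 0.3503
−0.22·log₂(0.22) = 0.4806
−0.14·log₂(0.14) = 0.3971
−0.07·log₂(0.07) = 0.2686
−0.23·log₂(0.23) = 0.4877
−0.23·log₂(0.23) = 0.4877
Sum ≈ 2.4719 → 2.472 bits.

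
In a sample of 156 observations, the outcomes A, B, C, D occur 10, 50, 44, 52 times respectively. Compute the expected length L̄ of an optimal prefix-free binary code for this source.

Probabilities are the counts divided by 156.
Repeatedly combine the two least-probable nodes; the expected code length is the sum of the merged weights.
merge 5/78 + 11/39 → 9/26
merge 25/78 + 1/3 → 17/26
merge 9/26 + 17/26 → 1
L = 9/26 + 17/26 + 1 = 2 bits/symbol.

2 bits/symbol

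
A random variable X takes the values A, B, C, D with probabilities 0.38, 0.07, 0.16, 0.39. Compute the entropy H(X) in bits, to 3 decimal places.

1.752 bits

H = −Σ pᵢ log₂ pᵢ.
−0.38·log₂(0.38) = 0.5305
−0.07·log₂(0.07) = 0.2686
−0.16·log₂(0.16) = 0.4230
−0.39·log₂(0.39) = 0.5298
Sum ≈ 1.7518 → 1.752 bits.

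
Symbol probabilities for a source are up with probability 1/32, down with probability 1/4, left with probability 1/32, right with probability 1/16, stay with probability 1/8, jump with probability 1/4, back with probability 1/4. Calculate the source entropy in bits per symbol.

Each probability is a power of 1/2, so log₂(1/p) is an integer.
H = Σ p·log₂(1/p) = 1/32·5 + 1/4·2 + 1/32·5 + 1/16·4 + 1/8·3 + 1/4·2 + 1/4·2 = 2.4375 bits.

2.4375 bits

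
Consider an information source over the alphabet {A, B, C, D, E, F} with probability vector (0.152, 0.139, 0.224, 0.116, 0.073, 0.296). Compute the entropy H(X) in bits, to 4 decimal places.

H = −Σ pᵢ log₂ pᵢ.
−0.152·log₂(0.152) = 0.4131
−0.139·log₂(0.139) = 0.3957
−0.224·log₂(0.224) = 0.4835
−0.116·log₂(0.116) = 0.3605
−0.073·log₂(0.073) = 0.2756
−0.296·log₂(0.296) = 0.5199
Sum ≈ 2.4483 → 2.4483 bits.

2.4483 bits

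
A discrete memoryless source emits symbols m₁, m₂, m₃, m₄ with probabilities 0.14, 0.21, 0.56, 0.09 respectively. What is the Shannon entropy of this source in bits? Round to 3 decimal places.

H = −Σ pᵢ log₂ pᵢ.
−0.14·log₂(0.14) = 0.3971
−0.21·log₂(0.21) = 0.4728
−0.56·log₂(0.56) = 0.4684
−0.09·log₂(0.09) = 0.3127
Sum ≈ 1.6510 → 1.651 bits.

1.651 bits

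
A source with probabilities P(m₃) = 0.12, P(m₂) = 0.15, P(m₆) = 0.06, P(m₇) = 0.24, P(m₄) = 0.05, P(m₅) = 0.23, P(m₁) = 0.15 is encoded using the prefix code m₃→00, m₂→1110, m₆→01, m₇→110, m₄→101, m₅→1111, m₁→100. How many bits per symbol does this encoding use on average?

L̄ = Σ pᵢ·ℓᵢ = 0.12·2 + 0.15·4 + 0.06·2 + 0.24·3 + 0.05·3 + 0.23·4 + 0.15·3 = 3.2 bits/symbol.

3.2 bits/symbol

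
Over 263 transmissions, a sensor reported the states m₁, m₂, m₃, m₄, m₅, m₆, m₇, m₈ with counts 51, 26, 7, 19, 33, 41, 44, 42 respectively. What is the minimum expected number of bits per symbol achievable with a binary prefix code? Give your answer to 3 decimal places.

Probabilities are the counts divided by 263.
Repeatedly combine the two least-probable nodes; the expected code length is the sum of the merged weights.
merge 7/263 + 19/263 → 26/263
merge 26/263 + 26/263 → 52/263
merge 33/263 + 41/263 → 74/263
merge 42/263 + 44/263 → 86/263
merge 51/263 + 52/263 → 103/263
merge 74/263 + 86/263 → 160/263
merge 103/263 + 160/263 → 1
L = 26/263 + 52/263 + 74/263 + 86/263 + 103/263 + 160/263 + 1 = 764/263 ≈ 2.905 bits/symbol.

2.905 bits/symbol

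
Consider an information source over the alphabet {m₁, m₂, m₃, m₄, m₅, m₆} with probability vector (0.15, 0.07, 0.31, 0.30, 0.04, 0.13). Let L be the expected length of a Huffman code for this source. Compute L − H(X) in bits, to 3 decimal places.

0.058 bits

Entropy H = −Σ p log₂ p ≈ 2.2924 bits.
Huffman merges: 1/25+7/100→11/100; 11/100+13/100→6/25; 3/20+6/25→39/100; 3/10+31/100→61/100; 39/100+61/100→1. L = 47/20 ≈ 2.3500.
L − H = 2.3500 − 2.2924 = 0.058 bits.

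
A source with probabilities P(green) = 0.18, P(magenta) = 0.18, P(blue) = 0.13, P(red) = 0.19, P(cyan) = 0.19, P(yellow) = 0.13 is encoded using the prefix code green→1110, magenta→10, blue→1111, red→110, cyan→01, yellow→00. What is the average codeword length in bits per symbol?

2.81 bits/symbol

L̄ = Σ pᵢ·ℓᵢ = 0.18·4 + 0.18·2 + 0.13·4 + 0.19·3 + 0.19·2 + 0.13·2 = 2.81 bits/symbol.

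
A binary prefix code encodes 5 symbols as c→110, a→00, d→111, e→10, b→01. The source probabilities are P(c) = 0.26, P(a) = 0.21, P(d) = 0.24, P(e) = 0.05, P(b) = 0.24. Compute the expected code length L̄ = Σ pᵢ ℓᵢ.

2.5 bits/symbol

L̄ = Σ pᵢ·ℓᵢ = 0.26·3 + 0.21·2 + 0.24·3 + 0.05·2 + 0.24·2 = 2.5 bits/symbol.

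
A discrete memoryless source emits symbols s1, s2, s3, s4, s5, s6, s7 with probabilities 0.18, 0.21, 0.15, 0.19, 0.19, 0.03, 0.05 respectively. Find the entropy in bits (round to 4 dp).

2.6070 bits

H = −Σ pᵢ log₂ pᵢ.
−0.18·log₂(0.18) = 0.4453
−0.21·log₂(0.21) = 0.4728
−0.15·log₂(0.15) = 0.4105
−0.19·log₂(0.19) = 0.4552
−0.19·log₂(0.19) = 0.4552
−0.03·log₂(0.03) = 0.1518
−0.05·log₂(0.05) = 0.2161
Sum ≈ 2.6070 → 2.6070 bits.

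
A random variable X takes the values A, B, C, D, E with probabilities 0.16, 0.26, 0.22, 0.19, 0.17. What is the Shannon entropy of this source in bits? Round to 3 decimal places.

H = −Σ pᵢ log₂ pᵢ.
−0.16·log₂(0.16) = 0.4230
−0.26·log₂(0.26) = 0.5053
−0.22·log₂(0.22) = 0.4806
−0.19·log₂(0.19) = 0.4552
−0.17·log₂(0.17) = 0.4346
Sum ≈ 2.2987 → 2.299 bits.

2.299 bits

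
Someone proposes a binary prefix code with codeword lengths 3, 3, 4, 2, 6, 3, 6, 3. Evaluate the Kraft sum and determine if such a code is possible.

With common denominator 2^6 = 64: Σ 2^(−ℓᵢ) = 8/64 + 8/64 + 4/64 + 16/64 + 1/64 + 8/64 + 1/64 + 8/64 = 54/64 = 0.84375.
Kraft's inequality requires Σ ≤ 1; here Σ = 0.84375 ≤ 1, so such a prefix code exists.

0.84375; yes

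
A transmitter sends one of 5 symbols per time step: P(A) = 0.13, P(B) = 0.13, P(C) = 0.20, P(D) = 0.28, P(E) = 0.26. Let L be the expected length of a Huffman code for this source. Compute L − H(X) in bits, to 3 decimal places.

0.011 bits

Entropy H = −Σ p log₂ p ≈ 2.2492 bits.
Huffman merges: 13/100+13/100→13/50; 1/5+13/50→23/50; 13/50+7/25→27/50; 23/50+27/50→1. L = 113/50 ≈ 2.2600.
L − H = 2.2600 − 2.2492 = 0.011 bits.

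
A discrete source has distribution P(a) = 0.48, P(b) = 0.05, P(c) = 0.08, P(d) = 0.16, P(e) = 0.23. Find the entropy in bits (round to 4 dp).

1.9266 bits

H = −Σ pᵢ log₂ pᵢ.
−0.48·log₂(0.48) = 0.5083
−0.05·log₂(0.05) = 0.2161
−0.08·log₂(0.08) = 0.2915
−0.16·log₂(0.16) = 0.4230
−0.23·log₂(0.23) = 0.4877
Sum ≈ 1.9266 → 1.9266 bits.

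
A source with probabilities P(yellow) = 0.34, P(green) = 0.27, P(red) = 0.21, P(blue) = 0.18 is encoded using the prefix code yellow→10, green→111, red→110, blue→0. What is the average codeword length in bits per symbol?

2.3 bits/symbol

L̄ = Σ pᵢ·ℓᵢ = 0.34·2 + 0.27·3 + 0.21·3 + 0.18·1 = 2.3 bits/symbol.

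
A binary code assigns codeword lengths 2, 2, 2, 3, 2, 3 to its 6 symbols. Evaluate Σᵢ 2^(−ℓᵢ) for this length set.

1.25

With common denominator 2^3 = 8: Σ 2^(−ℓᵢ) = 2/8 + 2/8 + 2/8 + 1/8 + 2/8 + 1/8 = 10/8 = 1.25.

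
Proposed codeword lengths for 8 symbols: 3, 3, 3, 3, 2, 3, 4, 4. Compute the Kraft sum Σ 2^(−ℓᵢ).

With common denominator 2^4 = 16: Σ 2^(−ℓᵢ) = 2/16 + 2/16 + 2/16 + 2/16 + 4/16 + 2/16 + 1/16 + 1/16 = 16/16 = 1.

1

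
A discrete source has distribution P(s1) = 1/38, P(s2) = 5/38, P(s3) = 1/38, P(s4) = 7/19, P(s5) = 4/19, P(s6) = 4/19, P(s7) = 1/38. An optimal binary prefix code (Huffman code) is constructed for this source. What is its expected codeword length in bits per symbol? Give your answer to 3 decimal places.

Repeatedly combine the two least-probable nodes; the expected code length is the sum of the merged weights.
merge 1/38 + 1/38 → 1/19
merge 1/38 + 1/19 → 3/38
merge 3/38 + 5/38 → 4/19
merge 4/19 + 4/19 → 8/19
merge 4/19 + 7/19 → 11/19
merge 8/19 + 11/19 → 1
L = 1/19 + 3/38 + 4/19 + 8/19 + 11/19 + 1 = 89/38 ≈ 2.342 bits/symbol.

2.342 bits/symbol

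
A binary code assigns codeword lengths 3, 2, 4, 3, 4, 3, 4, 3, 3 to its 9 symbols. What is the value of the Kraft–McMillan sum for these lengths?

1.0625

With common denominator 2^4 = 16: Σ 2^(−ℓᵢ) = 2/16 + 4/16 + 1/16 + 2/16 + 1/16 + 2/16 + 1/16 + 2/16 + 2/16 = 17/16 = 1.0625.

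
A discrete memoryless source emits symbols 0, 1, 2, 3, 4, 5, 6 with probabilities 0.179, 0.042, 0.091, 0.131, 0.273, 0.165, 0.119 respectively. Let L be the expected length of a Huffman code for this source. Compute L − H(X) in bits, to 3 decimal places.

0.040 bits

Entropy H = −Σ p log₂ p ≈ 2.6409 bits.
Huffman merges: 21/500+91/1000→133/1000; 119/1000+131/1000→1/4; 133/1000+33/200→149/500; 179/1000+1/4→429/1000; 273/1000+149/500→571/1000; 429/1000+571/1000→1. L = 2681/1000 ≈ 2.6810.
L − H = 2.6810 − 2.6409 = 0.040 bits.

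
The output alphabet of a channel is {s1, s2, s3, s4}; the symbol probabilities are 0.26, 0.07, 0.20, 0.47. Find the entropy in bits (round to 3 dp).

1.750 bits

H = −Σ pᵢ log₂ pᵢ.
−0.26·log₂(0.26) = 0.5053
−0.07·log₂(0.07) = 0.2686
−0.20·log₂(0.20) = 0.4644
−0.47·log₂(0.47) = 0.5120
Sum ≈ 1.7502 → 1.750 bits.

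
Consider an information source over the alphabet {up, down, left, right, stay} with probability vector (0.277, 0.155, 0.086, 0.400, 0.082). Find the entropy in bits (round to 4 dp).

2.0590 bits

H = −Σ pᵢ log₂ pᵢ.
−0.277·log₂(0.277) = 0.5130
−0.155·log₂(0.155) = 0.4169
−0.086·log₂(0.086) = 0.3044
−0.400·log₂(0.400) = 0.5288
−0.082·log₂(0.082) = 0.2959
Sum ≈ 2.0590 → 2.0590 bits.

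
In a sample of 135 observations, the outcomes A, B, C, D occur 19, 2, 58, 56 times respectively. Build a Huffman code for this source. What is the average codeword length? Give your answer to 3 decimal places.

Probabilities are the counts divided by 135.
Repeatedly combine the two least-probable nodes; the expected code length is the sum of the merged weights.
merge 2/135 + 19/135 → 7/45
merge 7/45 + 56/135 → 77/135
merge 58/135 + 77/135 → 1
L = 7/45 + 77/135 + 1 = 233/135 ≈ 1.726 bits/symbol.

1.726 bits/symbol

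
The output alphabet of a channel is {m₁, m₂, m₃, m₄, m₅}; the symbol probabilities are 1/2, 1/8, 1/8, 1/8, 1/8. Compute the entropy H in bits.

2 bits

Each probability is a power of 1/2, so log₂(1/p) is an integer.
H = Σ p·log₂(1/p) = 1/2·1 + 1/8·3 + 1/8·3 + 1/8·3 + 1/8·3 = 2 bits.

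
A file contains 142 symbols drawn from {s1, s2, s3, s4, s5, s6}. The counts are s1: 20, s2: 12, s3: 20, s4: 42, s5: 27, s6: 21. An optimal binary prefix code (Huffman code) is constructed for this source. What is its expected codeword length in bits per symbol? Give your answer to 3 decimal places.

2.514 bits/symbol

Probabilities are the counts divided by 142.
Repeatedly combine the two least-probable nodes; the expected code length is the sum of the merged weights.
merge 6/71 + 10/71 → 16/71
merge 10/71 + 21/142 → 41/142
merge 27/142 + 16/71 → 59/142
merge 41/142 + 21/71 → 83/142
merge 59/142 + 83/142 → 1
L = 16/71 + 41/142 + 59/142 + 83/142 + 1 = 357/142 ≈ 2.514 bits/symbol.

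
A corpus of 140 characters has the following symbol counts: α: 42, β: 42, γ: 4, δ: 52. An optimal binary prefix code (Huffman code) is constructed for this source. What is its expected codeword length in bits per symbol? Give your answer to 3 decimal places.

1.957 bits/symbol

Probabilities are the counts divided by 140.
Repeatedly combine the two least-probable nodes; the expected code length is the sum of the merged weights.
merge 1/35 + 3/10 → 23/70
merge 3/10 + 23/70 → 22/35
merge 13/35 + 22/35 → 1
L = 23/70 + 22/35 + 1 = 137/70 ≈ 1.957 bits/symbol.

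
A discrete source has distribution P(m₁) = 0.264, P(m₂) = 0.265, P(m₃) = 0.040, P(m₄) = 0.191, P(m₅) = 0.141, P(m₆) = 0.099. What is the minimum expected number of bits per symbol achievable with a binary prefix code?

2.419 bits/symbol

Repeatedly combine the two least-probable nodes; the expected code length is the sum of the merged weights.
merge 1/25 + 99/1000 → 139/1000
merge 139/1000 + 141/1000 → 7/25
merge 191/1000 + 33/125 → 91/200
merge 53/200 + 7/25 → 109/200
merge 91/200 + 109/200 → 1
L = 139/1000 + 7/25 + 91/200 + 109/200 + 1 = 2419/1000 = 2.419 bits/symbol.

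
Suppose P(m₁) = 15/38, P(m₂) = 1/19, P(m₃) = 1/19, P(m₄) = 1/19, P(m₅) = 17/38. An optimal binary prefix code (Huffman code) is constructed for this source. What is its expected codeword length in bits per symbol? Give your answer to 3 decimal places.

Repeatedly combine the two least-probable nodes; the expected code length is the sum of the merged weights.
merge 1/19 + 1/19 → 2/19
merge 1/19 + 2/19 → 3/19
merge 3/19 + 15/38 → 21/38
merge 17/38 + 21/38 → 1
L = 2/19 + 3/19 + 21/38 + 1 = 69/38 ≈ 1.816 bits/symbol.

1.816 bits/symbol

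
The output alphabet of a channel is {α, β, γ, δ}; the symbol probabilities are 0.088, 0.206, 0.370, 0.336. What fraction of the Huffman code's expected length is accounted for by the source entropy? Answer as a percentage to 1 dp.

Entropy H = −Σ p log₂ p ≈ 1.8375 bits.
Huffman merges: 11/125+103/500→147/500; 147/500+42/125→63/100; 37/100+63/100→1. L = 481/250 ≈ 1.9240.
Efficiency = H/L = 1.8375/1.9240 = 95.5%.

95.5%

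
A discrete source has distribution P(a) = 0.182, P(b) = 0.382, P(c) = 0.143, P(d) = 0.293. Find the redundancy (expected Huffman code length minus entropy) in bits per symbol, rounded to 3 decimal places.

0.045 bits

Entropy H = −Σ p log₂ p ≈ 1.8979 bits.
Huffman merges: 143/1000+91/500→13/40; 293/1000+13/40→309/500; 191/500+309/500→1. L = 1943/1000 ≈ 1.9430.
L − H = 1.9430 − 1.8979 = 0.045 bits.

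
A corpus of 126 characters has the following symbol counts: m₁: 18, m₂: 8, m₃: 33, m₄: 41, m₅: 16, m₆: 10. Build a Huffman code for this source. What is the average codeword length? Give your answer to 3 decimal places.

2.413 bits/symbol

Probabilities are the counts divided by 126.
Repeatedly combine the two least-probable nodes; the expected code length is the sum of the merged weights.
merge 4/63 + 5/63 → 1/7
merge 8/63 + 1/7 → 17/63
merge 1/7 + 11/42 → 17/42
merge 17/63 + 41/126 → 25/42
merge 17/42 + 25/42 → 1
L = 1/7 + 17/63 + 17/42 + 25/42 + 1 = 152/63 ≈ 2.413 bits/symbol.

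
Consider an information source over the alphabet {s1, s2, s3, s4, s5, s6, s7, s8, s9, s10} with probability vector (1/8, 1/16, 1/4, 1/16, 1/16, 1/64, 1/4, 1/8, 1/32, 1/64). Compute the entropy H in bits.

Each probability is a power of 1/2, so log₂(1/p) is an integer.
H = Σ p·log₂(1/p) = 1/8·3 + 1/16·4 + 1/4·2 + 1/16·4 + 1/16·4 + 1/64·6 + 1/4·2 + 1/8·3 + 1/32·5 + 1/64·6 = 2.84375 bits.

2.84375 bits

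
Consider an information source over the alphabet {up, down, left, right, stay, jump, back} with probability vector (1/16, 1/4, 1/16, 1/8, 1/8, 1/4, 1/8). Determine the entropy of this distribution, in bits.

Each probability is a power of 1/2, so log₂(1/p) is an integer.
H = Σ p·log₂(1/p) = 1/16·4 + 1/4·2 + 1/16·4 + 1/8·3 + 1/8·3 + 1/4·2 + 1/8·3 = 2.625 bits.

2.625 bits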